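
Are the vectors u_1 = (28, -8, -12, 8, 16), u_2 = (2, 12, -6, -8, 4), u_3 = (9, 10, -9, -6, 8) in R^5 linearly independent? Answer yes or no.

Form the matrix with these vectors as rows and row reduce.
R2 ← R2 − (1/14)·R1: [0, 88/7, -36/7, -60/7, 20/7]
R3 ← R3 − (9/28)·R1: [0, 88/7, -36/7, -60/7, 20/7]
R3 ← R3 − R2: [0, 0, 0, 0, 0]
2 nonzero rows, so the 3 vectors span a space of dimension 2.
Since 2 < 3, the vectors are linearly dependent.

no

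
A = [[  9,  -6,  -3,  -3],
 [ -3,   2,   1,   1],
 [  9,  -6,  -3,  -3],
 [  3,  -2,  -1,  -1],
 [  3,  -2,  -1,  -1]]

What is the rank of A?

1

Row reduce to echelon form.
R2 ← R2 + (1/3)·R1: [0, 0, 0, 0]
R3 ← R3 − R1: [0, 0, 0, 0]
R4 ← R4 − (1/3)·R1: [0, 0, 0, 0]
R5 ← R5 − (1/3)·R1: [0, 0, 0, 0]
Echelon form has 1 nonzero row, so rank(A) = 1.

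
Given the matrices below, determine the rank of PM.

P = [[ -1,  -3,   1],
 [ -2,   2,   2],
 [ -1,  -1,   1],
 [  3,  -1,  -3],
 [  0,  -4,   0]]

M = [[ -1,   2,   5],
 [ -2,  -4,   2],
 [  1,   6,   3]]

1

First compute PM:
[[  8,  16,  -8],
 [  0,   0,   0],
 [  4,   8,  -4],
 [ -4,  -8,   4],
 [  8,  16,  -8]]
Now row reduce the product.
R3 ← R3 − (1/2)·R1: [0, 0, 0]
R4 ← R4 + (1/2)·R1: [0, 0, 0]
R5 ← R5 − R1: [0, 0, 0]
1 nonzero row, so rank(PM) = 1.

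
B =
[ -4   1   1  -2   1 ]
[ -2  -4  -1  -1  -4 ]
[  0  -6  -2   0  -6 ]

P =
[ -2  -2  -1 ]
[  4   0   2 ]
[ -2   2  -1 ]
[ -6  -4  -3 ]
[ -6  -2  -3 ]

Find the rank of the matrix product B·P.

2

First compute BP:
[[ 16,  16,   8],
 [ 20,  14,  10],
 [ 16,   8,   8]]
Now row reduce the product.
R2 ← R2 − (5/4)·R1: [0, -6, 0]
R3 ← R3 − R1: [0, -8, 0]
R3 ← R3 − (4/3)·R2: [0, 0, 0]
2 nonzero rows, so rank(BP) = 2.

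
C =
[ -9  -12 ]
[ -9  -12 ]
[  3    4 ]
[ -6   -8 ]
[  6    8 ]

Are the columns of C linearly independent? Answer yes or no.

Row reduce C to echelon form.
R2 ← R2 − R1: [0, 0]
R3 ← R3 + (1/3)·R1: [0, 0]
R4 ← R4 − (2/3)·R1: [0, 0]
R5 ← R5 + (2/3)·R1: [0, 0]
1 pivot among 2 columns.
Only 1 < 2 pivot columns, so the columns are linearly dependent.

no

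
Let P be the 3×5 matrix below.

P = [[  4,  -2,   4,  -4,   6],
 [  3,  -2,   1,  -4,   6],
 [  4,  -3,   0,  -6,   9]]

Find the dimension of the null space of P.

3

Row reduce to echelon form.
R2 ← R2 − (3/4)·R1: [0, -1/2, -2, -1, 3/2]
R3 ← R3 − R1: [0, -1, -4, -2, 3]
R3 ← R3 − (2)·R2: [0, 0, 0, 0, 0]
2 nonzero rows, so rank(P) = 2.
P has 5 columns; by rank–nullity, nullity = 5 − 2 = 3.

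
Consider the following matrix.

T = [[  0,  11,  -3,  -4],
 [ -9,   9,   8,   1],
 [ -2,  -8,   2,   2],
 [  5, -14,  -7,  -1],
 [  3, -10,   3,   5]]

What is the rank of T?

3

Row reduce to echelon form.
Swap R1 ↔ R2
R3 ← R3 − (2/9)·R1: [0, -10, 2/9, 16/9]
R4 ← R4 + (5/9)·R1: [0, -9, -23/9, -4/9]
R5 ← R5 + (1/3)·R1: [0, -7, 17/3, 16/3]
R3 ← R3 + (10/11)·R2: [0, 0, -248/99, -184/99]
R4 ← R4 + (9/11)·R2: [0, 0, -496/99, -368/99]
R5 ← R5 + (7/11)·R2: [0, 0, 124/33, 92/33]
R4 ← R4 − (2)·R3: [0, 0, 0, 0]
R5 ← R5 + (3/2)·R3: [0, 0, 0, 0]
Echelon form has 3 nonzero rows, so rank(T) = 3.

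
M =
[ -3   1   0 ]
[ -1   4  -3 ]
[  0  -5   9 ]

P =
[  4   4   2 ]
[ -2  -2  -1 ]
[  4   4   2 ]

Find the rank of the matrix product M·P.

First compute MP:
[[-14, -14,  -7],
 [-24, -24, -12],
 [ 46,  46,  23]]
Now row reduce the product.
R2 ← R2 − (12/7)·R1: [0, 0, 0]
R3 ← R3 + (23/7)·R1: [0, 0, 0]
1 nonzero row, so rank(MP) = 1.

1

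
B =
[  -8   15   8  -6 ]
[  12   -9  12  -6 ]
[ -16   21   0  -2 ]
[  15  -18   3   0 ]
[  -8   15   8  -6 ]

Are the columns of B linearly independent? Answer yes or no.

no

Row reduce B to echelon form.
R2 ← R2 + (3/2)·R1: [0, 27/2, 24, -15]
R3 ← R3 − (2)·R1: [0, -9, -16, 10]
R4 ← R4 + (15/8)·R1: [0, 81/8, 18, -45/4]
R5 ← R5 − R1: [0, 0, 0, 0]
R3 ← R3 + (2/3)·R2: [0, 0, 0, 0]
R4 ← R4 − (3/4)·R2: [0, 0, 0, 0]
2 pivots among 4 columns.
Only 2 < 4 pivot columns, so the columns are linearly dependent.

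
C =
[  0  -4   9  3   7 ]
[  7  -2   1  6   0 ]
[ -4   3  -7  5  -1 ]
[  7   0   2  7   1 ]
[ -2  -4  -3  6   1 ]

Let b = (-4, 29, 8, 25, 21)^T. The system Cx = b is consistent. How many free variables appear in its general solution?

0

Row reduce the augmented matrix [C | b].
Swap R1 ↔ R2
R3 ← R3 + (4/7)·R1: [0, 13/7, -45/7, 59/7, -1, 172/7]
R4 ← R4 − R1: [0, 2, 1, 1, 1, -4]
R5 ← R5 + (2/7)·R1: [0, -32/7, -19/7, 54/7, 1, 205/7]
R3 ← R3 + (13/28)·R2: [0, 0, -9/4, 275/28, 9/4, 159/7]
R4 ← R4 + (1/2)·R2: [0, 0, 11/2, 5/2, 9/2, -6]
R5 ← R5 − (8/7)·R2: [0, 0, -13, 30/7, -7, 237/7]
R4 ← R4 + (22/9)·R3: [0, 0, 0, 1670/63, 10, 1040/21]
R5 ← R5 − (52/9)·R3: [0, 0, 0, -3305/63, -20, -2045/21]
R5 ← R5 + (661/334)·R4: [0, 0, 0, 0, -35/167, 105/167]
The echelon form has 5 nonzero rows, and every pivot lies in the first 5 columns, so rank(C) = rank([C|b]) = 5.
The system is consistent.
Free variables = (unknowns) − (rank) = 5 − 5 = 0.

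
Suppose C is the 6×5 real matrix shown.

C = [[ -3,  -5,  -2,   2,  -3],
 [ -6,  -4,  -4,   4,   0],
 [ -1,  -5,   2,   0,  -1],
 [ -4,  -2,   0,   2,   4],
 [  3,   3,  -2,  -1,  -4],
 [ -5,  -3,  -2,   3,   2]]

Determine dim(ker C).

Row reduce to echelon form.
R2 ← R2 − (2)·R1: [0, 6, 0, 0, 6]
R3 ← R3 − (1/3)·R1: [0, -10/3, 8/3, -2/3, 0]
R4 ← R4 − (4/3)·R1: [0, 14/3, 8/3, -2/3, 8]
R5 ← R5 + R1: [0, -2, -4, 1, -7]
R6 ← R6 − (5/3)·R1: [0, 16/3, 4/3, -1/3, 7]
R3 ← R3 + (5/9)·R2: [0, 0, 8/3, -2/3, 10/3]
R4 ← R4 − (7/9)·R2: [0, 0, 8/3, -2/3, 10/3]
R5 ← R5 + (1/3)·R2: [0, 0, -4, 1, -5]
R6 ← R6 − (8/9)·R2: [0, 0, 4/3, -1/3, 5/3]
R4 ← R4 − R3: [0, 0, 0, 0, 0]
R5 ← R5 + (3/2)·R3: [0, 0, 0, 0, 0]
R6 ← R6 − (1/2)·R3: [0, 0, 0, 0, 0]
3 nonzero rows, so rank(C) = 3.
C has 5 columns; by rank–nullity, nullity = 5 − 3 = 2.

2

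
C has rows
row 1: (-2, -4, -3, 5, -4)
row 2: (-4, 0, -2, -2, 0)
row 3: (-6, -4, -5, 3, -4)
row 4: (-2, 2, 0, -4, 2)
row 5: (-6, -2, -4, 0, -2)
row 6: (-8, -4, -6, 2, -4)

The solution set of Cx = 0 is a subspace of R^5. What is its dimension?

3

Row reduce to echelon form.
R2 ← R2 − (2)·R1: [0, 8, 4, -12, 8]
R3 ← R3 − (3)·R1: [0, 8, 4, -12, 8]
R4 ← R4 − R1: [0, 6, 3, -9, 6]
R5 ← R5 − (3)·R1: [0, 10, 5, -15, 10]
R6 ← R6 − (4)·R1: [0, 12, 6, -18, 12]
R3 ← R3 − R2: [0, 0, 0, 0, 0]
R4 ← R4 − (3/4)·R2: [0, 0, 0, 0, 0]
R5 ← R5 − (5/4)·R2: [0, 0, 0, 0, 0]
R6 ← R6 − (3/2)·R2: [0, 0, 0, 0, 0]
2 nonzero rows, so rank(C) = 2.
C has 5 columns; by rank–nullity, nullity = 5 − 2 = 3.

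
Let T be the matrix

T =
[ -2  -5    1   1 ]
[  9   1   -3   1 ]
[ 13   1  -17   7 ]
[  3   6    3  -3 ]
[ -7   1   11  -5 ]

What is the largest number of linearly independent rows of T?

3

Row reduce to echelon form.
R2 ← R2 + (9/2)·R1: [0, -43/2, 3/2, 11/2]
R3 ← R3 + (13/2)·R1: [0, -63/2, -21/2, 27/2]
R4 ← R4 + (3/2)·R1: [0, -3/2, 9/2, -3/2]
R5 ← R5 − (7/2)·R1: [0, 37/2, 15/2, -17/2]
R3 ← R3 − (63/43)·R2: [0, 0, -546/43, 234/43]
R4 ← R4 − (3/43)·R2: [0, 0, 189/43, -81/43]
R5 ← R5 + (37/43)·R2: [0, 0, 378/43, -162/43]
R4 ← R4 + (9/26)·R3: [0, 0, 0, 0]
R5 ← R5 + (9/13)·R3: [0, 0, 0, 0]
Echelon form has 3 nonzero rows, so rank(T) = 3.
The rank gives the maximum number of linearly independent rows: 3.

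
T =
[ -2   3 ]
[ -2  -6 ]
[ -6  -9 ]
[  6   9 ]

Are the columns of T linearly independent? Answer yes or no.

yes

Row reduce T to echelon form.
R2 ← R2 − R1: [0, -9]
R3 ← R3 − (3)·R1: [0, -18]
R4 ← R4 + (3)·R1: [0, 18]
R3 ← R3 − (2)·R2: [0, 0]
R4 ← R4 + (2)·R2: [0, 0]
2 pivots among 2 columns.
Every column is a pivot column, so the columns are linearly independent.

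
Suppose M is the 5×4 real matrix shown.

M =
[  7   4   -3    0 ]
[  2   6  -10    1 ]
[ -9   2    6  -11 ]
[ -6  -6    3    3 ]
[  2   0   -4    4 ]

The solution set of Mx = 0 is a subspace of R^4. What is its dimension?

Row reduce to echelon form.
R2 ← R2 − (2/7)·R1: [0, 34/7, -64/7, 1]
R3 ← R3 + (9/7)·R1: [0, 50/7, 15/7, -11]
R4 ← R4 + (6/7)·R1: [0, -18/7, 3/7, 3]
R5 ← R5 − (2/7)·R1: [0, -8/7, -22/7, 4]
R3 ← R3 − (25/17)·R2: [0, 0, 265/17, -212/17]
R4 ← R4 + (9/17)·R2: [0, 0, -75/17, 60/17]
R5 ← R5 + (4/17)·R2: [0, 0, -90/17, 72/17]
R4 ← R4 + (15/53)·R3: [0, 0, 0, 0]
R5 ← R5 + (18/53)·R3: [0, 0, 0, 0]
3 nonzero rows, so rank(M) = 3.
M has 4 columns; by rank–nullity, nullity = 4 − 3 = 1.

1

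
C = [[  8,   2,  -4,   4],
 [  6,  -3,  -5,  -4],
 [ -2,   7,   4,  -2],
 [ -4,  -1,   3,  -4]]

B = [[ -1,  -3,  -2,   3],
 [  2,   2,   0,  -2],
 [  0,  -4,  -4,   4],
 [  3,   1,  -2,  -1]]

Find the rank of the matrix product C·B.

First compute CB:
[[  8,   0,  -8,   0],
 [-24,  -8,  16,   8],
 [ 10,   2,  -8,  -2],
 [-10,  -6,   4,   6]]
Now row reduce the product.
R2 ← R2 + (3)·R1: [0, -8, -8, 8]
R3 ← R3 − (5/4)·R1: [0, 2, 2, -2]
R4 ← R4 + (5/4)·R1: [0, -6, -6, 6]
R3 ← R3 + (1/4)·R2: [0, 0, 0, 0]
R4 ← R4 − (3/4)·R2: [0, 0, 0, 0]
2 nonzero rows, so rank(CB) = 2.

2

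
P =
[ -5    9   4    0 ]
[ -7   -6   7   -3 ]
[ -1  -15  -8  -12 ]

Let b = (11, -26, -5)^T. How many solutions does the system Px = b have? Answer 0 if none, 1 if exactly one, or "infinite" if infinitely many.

Row reduce the augmented matrix [P | b].
R2 ← R2 − (7/5)·R1: [0, -93/5, 7/5, -3, -207/5]
R3 ← R3 − (1/5)·R1: [0, -84/5, -44/5, -12, -36/5]
R3 ← R3 − (28/31)·R2: [0, 0, -312/31, -288/31, 936/31]
The echelon form has 3 nonzero rows, and every pivot lies in the first 4 columns, so rank(P) = rank([P|b]) = 3.
The system is consistent.
rank = 3 < 4 unknowns, so there are infinitely many solutions.

infinite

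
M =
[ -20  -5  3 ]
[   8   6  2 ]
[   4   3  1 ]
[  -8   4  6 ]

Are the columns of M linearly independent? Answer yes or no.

Row reduce M to echelon form.
R2 ← R2 + (2/5)·R1: [0, 4, 16/5]
R3 ← R3 + (1/5)·R1: [0, 2, 8/5]
R4 ← R4 − (2/5)·R1: [0, 6, 24/5]
R3 ← R3 − (1/2)·R2: [0, 0, 0]
R4 ← R4 − (3/2)·R2: [0, 0, 0]
2 pivots among 3 columns.
Only 2 < 3 pivot columns, so the columns are linearly dependent.

no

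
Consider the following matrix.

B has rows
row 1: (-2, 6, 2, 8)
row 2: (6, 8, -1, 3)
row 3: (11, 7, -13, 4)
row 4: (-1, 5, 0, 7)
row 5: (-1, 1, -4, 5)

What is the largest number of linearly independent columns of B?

3

Row reduce to echelon form.
R2 ← R2 + (3)·R1: [0, 26, 5, 27]
R3 ← R3 + (11/2)·R1: [0, 40, -2, 48]
R4 ← R4 − (1/2)·R1: [0, 2, -1, 3]
R5 ← R5 − (1/2)·R1: [0, -2, -5, 1]
R3 ← R3 − (20/13)·R2: [0, 0, -126/13, 84/13]
R4 ← R4 − (1/13)·R2: [0, 0, -18/13, 12/13]
R5 ← R5 + (1/13)·R2: [0, 0, -60/13, 40/13]
R4 ← R4 − (1/7)·R3: [0, 0, 0, 0]
R5 ← R5 − (10/21)·R3: [0, 0, 0, 0]
Echelon form has 3 nonzero rows, so rank(B) = 3.
The rank gives the maximum number of linearly independent columns: 3.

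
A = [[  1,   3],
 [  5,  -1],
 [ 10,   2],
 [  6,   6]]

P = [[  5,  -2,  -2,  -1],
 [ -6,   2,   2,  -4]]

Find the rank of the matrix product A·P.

2

First compute AP:
[[-13,   4,   4, -13],
 [ 31, -12, -12,  -1],
 [ 38, -16, -16, -18],
 [ -6,   0,   0, -30]]
Now row reduce the product.
R2 ← R2 + (31/13)·R1: [0, -32/13, -32/13, -32]
R3 ← R3 + (38/13)·R1: [0, -56/13, -56/13, -56]
R4 ← R4 − (6/13)·R1: [0, -24/13, -24/13, -24]
R3 ← R3 − (7/4)·R2: [0, 0, 0, 0]
R4 ← R4 − (3/4)·R2: [0, 0, 0, 0]
2 nonzero rows, so rank(AP) = 2.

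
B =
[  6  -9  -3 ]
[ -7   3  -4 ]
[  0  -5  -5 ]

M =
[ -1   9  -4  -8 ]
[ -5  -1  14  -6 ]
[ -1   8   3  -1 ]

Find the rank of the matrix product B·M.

First compute BM:
[[ 42,  39, -159,   9],
 [ -4, -98,  58,  42],
 [ 30, -35, -85,  35]]
Now row reduce the product.
R2 ← R2 + (2/21)·R1: [0, -660/7, 300/7, 300/7]
R3 ← R3 − (5/7)·R1: [0, -440/7, 200/7, 200/7]
R3 ← R3 − (2/3)·R2: [0, 0, 0, 0]
2 nonzero rows, so rank(BM) = 2.

2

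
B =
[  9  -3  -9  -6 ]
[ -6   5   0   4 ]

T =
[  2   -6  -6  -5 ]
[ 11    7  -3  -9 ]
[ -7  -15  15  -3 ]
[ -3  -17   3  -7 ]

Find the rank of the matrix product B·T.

First compute BT:
[[ 66, 162, -198,  51],
 [ 31,   3,  33, -43]]
Now row reduce the product.
R2 ← R2 − (31/66)·R1: [0, -804/11, 126, -1473/22]
2 nonzero rows, so rank(BT) = 2.

2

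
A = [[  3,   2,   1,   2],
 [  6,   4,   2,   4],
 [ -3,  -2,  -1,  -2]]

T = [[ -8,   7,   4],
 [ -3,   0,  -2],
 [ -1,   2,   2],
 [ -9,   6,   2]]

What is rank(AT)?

First compute AT:
[[-49,  35,  14],
 [-98,  70,  28],
 [ 49, -35, -14]]
Now row reduce the product.
R2 ← R2 − (2)·R1: [0, 0, 0]
R3 ← R3 + R1: [0, 0, 0]
1 nonzero row, so rank(AT) = 1.

1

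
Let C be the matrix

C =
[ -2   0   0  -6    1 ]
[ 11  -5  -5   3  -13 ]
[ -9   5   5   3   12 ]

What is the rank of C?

2

Row reduce to echelon form.
R2 ← R2 + (11/2)·R1: [0, -5, -5, -30, -15/2]
R3 ← R3 − (9/2)·R1: [0, 5, 5, 30, 15/2]
R3 ← R3 + R2: [0, 0, 0, 0, 0]
Echelon form has 2 nonzero rows, so rank(C) = 2.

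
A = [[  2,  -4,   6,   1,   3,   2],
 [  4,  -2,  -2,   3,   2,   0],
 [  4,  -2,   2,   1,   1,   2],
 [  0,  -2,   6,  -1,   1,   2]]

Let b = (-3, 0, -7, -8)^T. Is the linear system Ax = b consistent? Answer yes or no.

Row reduce the augmented matrix [A | b].
R2 ← R2 − (2)·R1: [0, 6, -14, 1, -4, -4, 6]
R3 ← R3 − (2)·R1: [0, 6, -10, -1, -5, -2, -1]
R3 ← R3 − R2: [0, 0, 4, -2, -1, 2, -7]
R4 ← R4 + (1/3)·R2: [0, 0, 4/3, -2/3, -1/3, 2/3, -6]
R4 ← R4 − (1/3)·R3: [0, 0, 0, 0, 0, 0, -11/3]
The echelon form has 4 nonzero rows; the last pivot sits in the augmented column, so rank(A) = 3 but rank([A|b]) = 4.
Since the ranks differ, the system is inconsistent.

no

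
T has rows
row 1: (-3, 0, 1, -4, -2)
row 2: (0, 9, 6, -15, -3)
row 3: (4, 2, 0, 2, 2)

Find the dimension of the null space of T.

Row reduce to echelon form.
R3 ← R3 + (4/3)·R1: [0, 2, 4/3, -10/3, -2/3]
R3 ← R3 − (2/9)·R2: [0, 0, 0, 0, 0]
2 nonzero rows, so rank(T) = 2.
T has 5 columns; by rank–nullity, nullity = 5 − 2 = 3.

3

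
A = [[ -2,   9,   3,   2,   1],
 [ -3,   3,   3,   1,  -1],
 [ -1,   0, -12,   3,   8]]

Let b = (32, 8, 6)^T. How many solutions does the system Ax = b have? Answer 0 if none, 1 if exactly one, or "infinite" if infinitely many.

Row reduce the augmented matrix [A | b].
R2 ← R2 − (3/2)·R1: [0, -21/2, -3/2, -2, -5/2, -40]
R3 ← R3 − (1/2)·R1: [0, -9/2, -27/2, 2, 15/2, -10]
R3 ← R3 − (3/7)·R2: [0, 0, -90/7, 20/7, 60/7, 50/7]
The echelon form has 3 nonzero rows, and every pivot lies in the first 5 columns, so rank(A) = rank([A|b]) = 3.
The system is consistent.
rank = 3 < 5 unknowns, so there are infinitely many solutions.

infinite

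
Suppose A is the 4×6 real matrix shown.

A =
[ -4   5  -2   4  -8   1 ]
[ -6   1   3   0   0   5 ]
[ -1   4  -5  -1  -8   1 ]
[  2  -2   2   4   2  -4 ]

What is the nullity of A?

2

Row reduce to echelon form.
R2 ← R2 − (3/2)·R1: [0, -13/2, 6, -6, 12, 7/2]
R3 ← R3 − (1/4)·R1: [0, 11/4, -9/2, -2, -6, 3/4]
R4 ← R4 + (1/2)·R1: [0, 1/2, 1, 6, -2, -7/2]
R3 ← R3 + (11/26)·R2: [0, 0, -51/26, -59/13, -12/13, 29/13]
R4 ← R4 + (1/13)·R2: [0, 0, 19/13, 72/13, -14/13, -42/13]
R4 ← R4 + (38/51)·R3: [0, 0, 0, 110/51, -30/17, -80/51]
4 nonzero rows, so rank(A) = 4.
A has 6 columns; by rank–nullity, nullity = 6 − 4 = 2.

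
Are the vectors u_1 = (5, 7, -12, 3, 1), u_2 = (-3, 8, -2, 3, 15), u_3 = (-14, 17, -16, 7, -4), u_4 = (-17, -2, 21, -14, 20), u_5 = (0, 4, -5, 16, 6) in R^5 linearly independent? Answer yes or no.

Form the matrix with these vectors as rows and row reduce.
R2 ← R2 + (3/5)·R1: [0, 61/5, -46/5, 24/5, 78/5]
R3 ← R3 + (14/5)·R1: [0, 183/5, -248/5, 77/5, -6/5]
R4 ← R4 + (17/5)·R1: [0, 109/5, -99/5, -19/5, 117/5]
R3 ← R3 − (3)·R2: [0, 0, -22, 1, -48]
R4 ← R4 − (109/61)·R2: [0, 0, -205/61, -755/61, -273/61]
R5 ← R5 − (20/61)·R2: [0, 0, -121/61, 880/61, 54/61]
R4 ← R4 − (205/1342)·R3: [0, 0, 0, -16815/1342, 1917/671]
R5 ← R5 − (11/122)·R3: [0, 0, 0, 1749/122, 318/61]
R5 ← R5 + (6413/5605)·R4: [0, 0, 0, 0, 47541/5605]
5 nonzero rows, so the 5 vectors span a space of dimension 5.
Since 5 = 5, the vectors are linearly independent.

yes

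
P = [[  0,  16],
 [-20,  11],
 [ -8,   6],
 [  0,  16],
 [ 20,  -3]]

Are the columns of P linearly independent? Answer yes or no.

Row reduce P to echelon form.
Swap R1 ↔ R2
R3 ← R3 − (2/5)·R1: [0, 8/5]
R5 ← R5 + R1: [0, 8]
R3 ← R3 − (1/10)·R2: [0, 0]
R4 ← R4 − R2: [0, 0]
R5 ← R5 − (1/2)·R2: [0, 0]
2 pivots among 2 columns.
Every column is a pivot column, so the columns are linearly independent.

yes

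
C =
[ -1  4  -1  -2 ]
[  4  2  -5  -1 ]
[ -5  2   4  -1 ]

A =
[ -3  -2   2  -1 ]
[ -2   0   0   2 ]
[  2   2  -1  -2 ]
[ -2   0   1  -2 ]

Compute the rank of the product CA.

First compute CA:
[[ -3,   0,  -3,  15],
 [-24, -18,  12,  12],
 [ 21,  18, -15,   3]]
Now row reduce the product.
R2 ← R2 − (8)·R1: [0, -18, 36, -108]
R3 ← R3 + (7)·R1: [0, 18, -36, 108]
R3 ← R3 + R2: [0, 0, 0, 0]
2 nonzero rows, so rank(CA) = 2.

2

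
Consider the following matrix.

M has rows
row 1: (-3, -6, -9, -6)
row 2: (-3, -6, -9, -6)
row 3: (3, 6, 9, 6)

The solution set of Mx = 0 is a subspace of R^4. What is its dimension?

3

Row reduce to echelon form.
R2 ← R2 − R1: [0, 0, 0, 0]
R3 ← R3 + R1: [0, 0, 0, 0]
1 nonzero row, so rank(M) = 1.
M has 4 columns; by rank–nullity, nullity = 4 − 1 = 3.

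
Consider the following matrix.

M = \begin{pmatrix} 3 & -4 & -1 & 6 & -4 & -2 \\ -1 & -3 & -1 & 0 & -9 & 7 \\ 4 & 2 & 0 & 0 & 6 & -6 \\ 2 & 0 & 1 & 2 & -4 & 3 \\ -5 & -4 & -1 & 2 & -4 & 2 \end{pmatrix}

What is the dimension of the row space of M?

Row reduce to echelon form.
R2 ← R2 + (1/3)·R1: [0, -13/3, -4/3, 2, -31/3, 19/3]
R3 ← R3 − (4/3)·R1: [0, 22/3, 4/3, -8, 34/3, -10/3]
R4 ← R4 − (2/3)·R1: [0, 8/3, 5/3, -2, -4/3, 13/3]
R5 ← R5 + (5/3)·R1: [0, -32/3, -8/3, 12, -32/3, -4/3]
R3 ← R3 + (22/13)·R2: [0, 0, -12/13, -60/13, -80/13, 96/13]
R4 ← R4 + (8/13)·R2: [0, 0, 11/13, -10/13, -100/13, 107/13]
R5 ← R5 − (32/13)·R2: [0, 0, 8/13, 92/13, 192/13, -220/13]
R4 ← R4 + (11/12)·R3: [0, 0, 0, -5, -40/3, 15]
R5 ← R5 + (2/3)·R3: [0, 0, 0, 4, 32/3, -12]
R5 ← R5 + (4/5)·R4: [0, 0, 0, 0, 0, 0]
Echelon form has 4 nonzero rows, so rank(M) = 4.
The row space has dimension equal to the rank: 4.

4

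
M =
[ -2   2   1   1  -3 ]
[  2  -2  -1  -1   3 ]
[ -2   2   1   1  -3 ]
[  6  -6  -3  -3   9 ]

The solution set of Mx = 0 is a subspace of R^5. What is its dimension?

Row reduce to echelon form.
R2 ← R2 + R1: [0, 0, 0, 0, 0]
R3 ← R3 − R1: [0, 0, 0, 0, 0]
R4 ← R4 + (3)·R1: [0, 0, 0, 0, 0]
1 nonzero row, so rank(M) = 1.
M has 5 columns; by rank–nullity, nullity = 5 − 1 = 4.

4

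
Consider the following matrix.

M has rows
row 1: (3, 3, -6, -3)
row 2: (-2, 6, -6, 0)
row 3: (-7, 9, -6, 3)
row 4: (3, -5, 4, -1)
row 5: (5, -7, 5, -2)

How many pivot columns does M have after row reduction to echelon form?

Row reduce to echelon form.
R2 ← R2 + (2/3)·R1: [0, 8, -10, -2]
R3 ← R3 + (7/3)·R1: [0, 16, -20, -4]
R4 ← R4 − R1: [0, -8, 10, 2]
R5 ← R5 − (5/3)·R1: [0, -12, 15, 3]
R3 ← R3 − (2)·R2: [0, 0, 0, 0]
R4 ← R4 + R2: [0, 0, 0, 0]
R5 ← R5 + (3/2)·R2: [0, 0, 0, 0]
Echelon form has 2 nonzero rows, so rank(M) = 2.
Each nonzero row contributes one pivot column: 2 pivot columns.

2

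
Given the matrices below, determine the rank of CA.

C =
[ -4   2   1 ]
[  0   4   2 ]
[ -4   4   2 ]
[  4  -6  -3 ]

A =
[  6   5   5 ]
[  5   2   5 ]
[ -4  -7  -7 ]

2

First compute CA:
[[-18, -23, -17],
 [ 12,  -6,   6],
 [-12, -26, -14],
 [  6,  29,  11]]
Now row reduce the product.
R2 ← R2 + (2/3)·R1: [0, -64/3, -16/3]
R3 ← R3 − (2/3)·R1: [0, -32/3, -8/3]
R4 ← R4 + (1/3)·R1: [0, 64/3, 16/3]
R3 ← R3 − (1/2)·R2: [0, 0, 0]
R4 ← R4 + R2: [0, 0, 0]
2 nonzero rows, so rank(CA) = 2.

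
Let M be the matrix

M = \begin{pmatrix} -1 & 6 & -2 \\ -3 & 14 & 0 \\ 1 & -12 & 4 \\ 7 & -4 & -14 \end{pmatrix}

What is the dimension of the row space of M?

3

Row reduce to echelon form.
R2 ← R2 − (3)·R1: [0, -4, 6]
R3 ← R3 + R1: [0, -6, 2]
R4 ← R4 + (7)·R1: [0, 38, -28]
R3 ← R3 − (3/2)·R2: [0, 0, -7]
R4 ← R4 + (19/2)·R2: [0, 0, 29]
R4 ← R4 + (29/7)·R3: [0, 0, 0]
Echelon form has 3 nonzero rows, so rank(M) = 3.
The row space has dimension equal to the rank: 3.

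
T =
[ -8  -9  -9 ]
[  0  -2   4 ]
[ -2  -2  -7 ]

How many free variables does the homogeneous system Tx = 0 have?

Row reduce to echelon form.
R3 ← R3 − (1/4)·R1: [0, 1/4, -19/4]
R3 ← R3 + (1/8)·R2: [0, 0, -17/4]
3 nonzero rows, so rank(T) = 3.
T has 3 columns; by rank–nullity, nullity = 3 − 3 = 0.

0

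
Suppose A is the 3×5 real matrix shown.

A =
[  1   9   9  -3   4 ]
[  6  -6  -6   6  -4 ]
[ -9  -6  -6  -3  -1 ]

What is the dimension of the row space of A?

2

Row reduce to echelon form.
R2 ← R2 − (6)·R1: [0, -60, -60, 24, -28]
R3 ← R3 + (9)·R1: [0, 75, 75, -30, 35]
R3 ← R3 + (5/4)·R2: [0, 0, 0, 0, 0]
Echelon form has 2 nonzero rows, so rank(A) = 2.
The row space has dimension equal to the rank: 2.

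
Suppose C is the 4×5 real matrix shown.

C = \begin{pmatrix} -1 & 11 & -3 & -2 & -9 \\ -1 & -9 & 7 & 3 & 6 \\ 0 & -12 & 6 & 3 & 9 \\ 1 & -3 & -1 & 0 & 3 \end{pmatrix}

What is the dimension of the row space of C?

Row reduce to echelon form.
R2 ← R2 − R1: [0, -20, 10, 5, 15]
R4 ← R4 + R1: [0, 8, -4, -2, -6]
R3 ← R3 − (3/5)·R2: [0, 0, 0, 0, 0]
R4 ← R4 + (2/5)·R2: [0, 0, 0, 0, 0]
Echelon form has 2 nonzero rows, so rank(C) = 2.
The row space has dimension equal to the rank: 2.

2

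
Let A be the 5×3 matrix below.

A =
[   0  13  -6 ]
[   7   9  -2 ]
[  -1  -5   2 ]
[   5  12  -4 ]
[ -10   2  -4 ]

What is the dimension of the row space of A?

2

Row reduce to echelon form.
Swap R1 ↔ R2
R3 ← R3 + (1/7)·R1: [0, -26/7, 12/7]
R4 ← R4 − (5/7)·R1: [0, 39/7, -18/7]
R5 ← R5 + (10/7)·R1: [0, 104/7, -48/7]
R3 ← R3 + (2/7)·R2: [0, 0, 0]
R4 ← R4 − (3/7)·R2: [0, 0, 0]
R5 ← R5 − (8/7)·R2: [0, 0, 0]
Echelon form has 2 nonzero rows, so rank(A) = 2.
The row space has dimension equal to the rank: 2.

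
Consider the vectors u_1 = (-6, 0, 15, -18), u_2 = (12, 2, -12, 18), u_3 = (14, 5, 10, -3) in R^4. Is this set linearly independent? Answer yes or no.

Form the matrix with these vectors as rows and row reduce.
R2 ← R2 + (2)·R1: [0, 2, 18, -18]
R3 ← R3 + (7/3)·R1: [0, 5, 45, -45]
R3 ← R3 − (5/2)·R2: [0, 0, 0, 0]
2 nonzero rows, so the 3 vectors span a space of dimension 2.
Since 2 < 3, the vectors are linearly dependent.

no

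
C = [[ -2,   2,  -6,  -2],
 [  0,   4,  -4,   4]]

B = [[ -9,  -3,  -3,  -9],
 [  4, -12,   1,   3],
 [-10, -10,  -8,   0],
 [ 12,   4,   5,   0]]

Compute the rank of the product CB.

2

First compute CB:
[[ 62,  34,  46,  24],
 [104,   8,  56,  12]]
Now row reduce the product.
R2 ← R2 − (52/31)·R1: [0, -1520/31, -656/31, -876/31]
2 nonzero rows, so rank(CB) = 2.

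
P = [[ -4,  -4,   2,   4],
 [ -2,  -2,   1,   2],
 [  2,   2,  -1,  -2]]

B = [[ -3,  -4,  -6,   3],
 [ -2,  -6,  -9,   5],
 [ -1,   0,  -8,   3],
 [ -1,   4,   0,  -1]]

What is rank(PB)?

1

First compute PB:
[[ 14,  56,  44, -30],
 [  7,  28,  22, -15],
 [ -7, -28, -22,  15]]
Now row reduce the product.
R2 ← R2 − (1/2)·R1: [0, 0, 0, 0]
R3 ← R3 + (1/2)·R1: [0, 0, 0, 0]
1 nonzero row, so rank(PB) = 1.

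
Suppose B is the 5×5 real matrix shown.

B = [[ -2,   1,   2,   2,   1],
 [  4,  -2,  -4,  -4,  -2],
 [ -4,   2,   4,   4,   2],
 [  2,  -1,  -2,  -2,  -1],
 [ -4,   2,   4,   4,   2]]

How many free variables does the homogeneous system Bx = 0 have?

4

Row reduce to echelon form.
R2 ← R2 + (2)·R1: [0, 0, 0, 0, 0]
R3 ← R3 − (2)·R1: [0, 0, 0, 0, 0]
R4 ← R4 + R1: [0, 0, 0, 0, 0]
R5 ← R5 − (2)·R1: [0, 0, 0, 0, 0]
1 nonzero row, so rank(B) = 1.
B has 5 columns; by rank–nullity, nullity = 5 − 1 = 4.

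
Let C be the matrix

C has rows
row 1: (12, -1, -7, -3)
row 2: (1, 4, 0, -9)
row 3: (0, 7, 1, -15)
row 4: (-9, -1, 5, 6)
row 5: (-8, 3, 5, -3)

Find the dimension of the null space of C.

2

Row reduce to echelon form.
R2 ← R2 − (1/12)·R1: [0, 49/12, 7/12, -35/4]
R4 ← R4 + (3/4)·R1: [0, -7/4, -1/4, 15/4]
R5 ← R5 + (2/3)·R1: [0, 7/3, 1/3, -5]
R3 ← R3 − (12/7)·R2: [0, 0, 0, 0]
R4 ← R4 + (3/7)·R2: [0, 0, 0, 0]
R5 ← R5 − (4/7)·R2: [0, 0, 0, 0]
2 nonzero rows, so rank(C) = 2.
C has 4 columns; by rank–nullity, nullity = 4 − 2 = 2.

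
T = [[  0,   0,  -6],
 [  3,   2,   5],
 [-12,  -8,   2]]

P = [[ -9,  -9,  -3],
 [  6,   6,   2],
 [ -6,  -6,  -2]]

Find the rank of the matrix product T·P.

First compute TP:
[[ 36,  36,  12],
 [-45, -45, -15],
 [ 48,  48,  16]]
Now row reduce the product.
R2 ← R2 + (5/4)·R1: [0, 0, 0]
R3 ← R3 − (4/3)·R1: [0, 0, 0]
1 nonzero row, so rank(TP) = 1.

1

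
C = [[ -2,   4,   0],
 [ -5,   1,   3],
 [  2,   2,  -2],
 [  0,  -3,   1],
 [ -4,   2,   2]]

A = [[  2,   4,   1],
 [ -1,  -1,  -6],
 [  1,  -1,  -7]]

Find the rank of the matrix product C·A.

2

First compute CA:
[[ -8, -12, -26],
 [ -8, -24, -32],
 [  0,   8,   4],
 [  4,   2,  11],
 [ -8, -20, -30]]
Now row reduce the product.
R2 ← R2 − R1: [0, -12, -6]
R4 ← R4 + (1/2)·R1: [0, -4, -2]
R5 ← R5 − R1: [0, -8, -4]
R3 ← R3 + (2/3)·R2: [0, 0, 0]
R4 ← R4 − (1/3)·R2: [0, 0, 0]
R5 ← R5 − (2/3)·R2: [0, 0, 0]
2 nonzero rows, so rank(CA) = 2.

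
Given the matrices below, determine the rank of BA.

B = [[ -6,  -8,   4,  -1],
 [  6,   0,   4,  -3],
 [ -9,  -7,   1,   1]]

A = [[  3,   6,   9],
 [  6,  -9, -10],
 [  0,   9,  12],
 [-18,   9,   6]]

2

First compute BA:
[[-48,  63,  68],
 [ 72,  45,  84],
 [-87,  27,   7]]
Now row reduce the product.
R2 ← R2 + (3/2)·R1: [0, 279/2, 186]
R3 ← R3 − (29/16)·R1: [0, -1395/16, -465/4]
R3 ← R3 + (5/8)·R2: [0, 0, 0]
2 nonzero rows, so rank(BA) = 2.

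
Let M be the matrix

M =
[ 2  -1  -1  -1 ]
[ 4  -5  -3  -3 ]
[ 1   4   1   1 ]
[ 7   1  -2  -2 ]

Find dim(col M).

2

Row reduce to echelon form.
R2 ← R2 − (2)·R1: [0, -3, -1, -1]
R3 ← R3 − (1/2)·R1: [0, 9/2, 3/2, 3/2]
R4 ← R4 − (7/2)·R1: [0, 9/2, 3/2, 3/2]
R3 ← R3 + (3/2)·R2: [0, 0, 0, 0]
R4 ← R4 + (3/2)·R2: [0, 0, 0, 0]
Echelon form has 2 nonzero rows, so rank(M) = 2.
The column space has dimension equal to the rank: 2.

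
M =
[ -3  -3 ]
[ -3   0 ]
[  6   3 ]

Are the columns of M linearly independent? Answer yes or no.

yes

Row reduce M to echelon form.
R2 ← R2 − R1: [0, 3]
R3 ← R3 + (2)·R1: [0, -3]
R3 ← R3 + R2: [0, 0]
2 pivots among 2 columns.
Every column is a pivot column, so the columns are linearly independent.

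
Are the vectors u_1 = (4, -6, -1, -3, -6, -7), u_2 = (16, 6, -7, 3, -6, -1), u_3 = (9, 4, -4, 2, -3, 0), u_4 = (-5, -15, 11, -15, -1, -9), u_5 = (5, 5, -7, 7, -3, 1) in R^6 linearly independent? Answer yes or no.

no

Form the matrix with these vectors as rows and row reduce.
R2 ← R2 − (4)·R1: [0, 30, -3, 15, 18, 27]
R3 ← R3 − (9/4)·R1: [0, 35/2, -7/4, 35/4, 21/2, 63/4]
R4 ← R4 + (5/4)·R1: [0, -45/2, 39/4, -75/4, -17/2, -71/4]
R5 ← R5 − (5/4)·R1: [0, 25/2, -23/4, 43/4, 9/2, 39/4]
R3 ← R3 − (7/12)·R2: [0, 0, 0, 0, 0, 0]
R4 ← R4 + (3/4)·R2: [0, 0, 15/2, -15/2, 5, 5/2]
R5 ← R5 − (5/12)·R2: [0, 0, -9/2, 9/2, -3, -3/2]
Swap R3 ↔ R4
R5 ← R5 + (3/5)·R3: [0, 0, 0, 0, 0, 0]
3 nonzero rows, so the 5 vectors span a space of dimension 3.
Since 3 < 5, the vectors are linearly dependent.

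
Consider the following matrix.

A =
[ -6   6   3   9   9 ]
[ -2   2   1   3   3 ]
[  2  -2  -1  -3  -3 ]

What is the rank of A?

Row reduce to echelon form.
R2 ← R2 − (1/3)·R1: [0, 0, 0, 0, 0]
R3 ← R3 + (1/3)·R1: [0, 0, 0, 0, 0]
Echelon form has 1 nonzero row, so rank(A) = 1.

1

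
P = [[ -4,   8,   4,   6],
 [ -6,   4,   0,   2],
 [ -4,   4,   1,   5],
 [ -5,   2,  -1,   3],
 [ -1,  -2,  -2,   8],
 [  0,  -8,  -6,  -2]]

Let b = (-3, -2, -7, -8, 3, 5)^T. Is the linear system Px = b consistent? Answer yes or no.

no

Row reduce the augmented matrix [P | b].
R2 ← R2 − (3/2)·R1: [0, -8, -6, -7, 5/2]
R3 ← R3 − R1: [0, -4, -3, -1, -4]
R4 ← R4 − (5/4)·R1: [0, -8, -6, -9/2, -17/4]
R5 ← R5 − (1/4)·R1: [0, -4, -3, 13/2, 15/4]
R3 ← R3 − (1/2)·R2: [0, 0, 0, 5/2, -21/4]
R4 ← R4 − R2: [0, 0, 0, 5/2, -27/4]
R5 ← R5 − (1/2)·R2: [0, 0, 0, 10, 5/2]
R6 ← R6 − R2: [0, 0, 0, 5, 5/2]
R4 ← R4 − R3: [0, 0, 0, 0, -3/2]
R5 ← R5 − (4)·R3: [0, 0, 0, 0, 47/2]
R6 ← R6 − (2)·R3: [0, 0, 0, 0, 13]
R5 ← R5 + (47/3)·R4: [0, 0, 0, 0, 0]
R6 ← R6 + (26/3)·R4: [0, 0, 0, 0, 0]
The echelon form has 4 nonzero rows; the last pivot sits in the augmented column, so rank(P) = 3 but rank([P|b]) = 4.
Since the ranks differ, the system is inconsistent.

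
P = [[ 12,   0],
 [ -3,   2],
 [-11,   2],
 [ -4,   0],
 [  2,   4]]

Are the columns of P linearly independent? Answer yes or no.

yes

Row reduce P to echelon form.
R2 ← R2 + (1/4)·R1: [0, 2]
R3 ← R3 + (11/12)·R1: [0, 2]
R4 ← R4 + (1/3)·R1: [0, 0]
R5 ← R5 − (1/6)·R1: [0, 4]
R3 ← R3 − R2: [0, 0]
R5 ← R5 − (2)·R2: [0, 0]
2 pivots among 2 columns.
Every column is a pivot column, so the columns are linearly independent.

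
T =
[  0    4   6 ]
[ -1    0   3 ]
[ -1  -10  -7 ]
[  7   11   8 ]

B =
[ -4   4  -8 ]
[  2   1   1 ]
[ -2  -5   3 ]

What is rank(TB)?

First compute TB:
[[ -4, -26,  22],
 [ -2, -19,  17],
 [ -2,  21, -23],
 [-22,  -1, -21]]
Now row reduce the product.
R2 ← R2 − (1/2)·R1: [0, -6, 6]
R3 ← R3 − (1/2)·R1: [0, 34, -34]
R4 ← R4 − (11/2)·R1: [0, 142, -142]
R3 ← R3 + (17/3)·R2: [0, 0, 0]
R4 ← R4 + (71/3)·R2: [0, 0, 0]
2 nonzero rows, so rank(TB) = 2.

2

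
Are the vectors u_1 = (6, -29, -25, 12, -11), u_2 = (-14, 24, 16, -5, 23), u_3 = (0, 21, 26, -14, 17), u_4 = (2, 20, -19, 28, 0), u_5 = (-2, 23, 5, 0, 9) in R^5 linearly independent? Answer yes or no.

Form the matrix with these vectors as rows and row reduce.
R2 ← R2 + (7/3)·R1: [0, -131/3, -127/3, 23, -8/3]
R4 ← R4 − (1/3)·R1: [0, 89/3, -32/3, 24, 11/3]
R5 ← R5 + (1/3)·R1: [0, 40/3, -10/3, 4, 16/3]
R3 ← R3 + (63/131)·R2: [0, 0, 739/131, -385/131, 2059/131]
R4 ← R4 + (89/131)·R2: [0, 0, -5165/131, 5191/131, 243/131]
R5 ← R5 + (40/131)·R2: [0, 0, -2130/131, 1444/131, 592/131]
R4 ← R4 + (5165/739)·R3: [0, 0, 0, 14104/739, 82552/739]
R5 ← R5 + (2130/739)·R3: [0, 0, 0, 1886/739, 36818/739]
R5 ← R5 − (23/172)·R4: [0, 0, 0, 0, 1500/43]
5 nonzero rows, so the 5 vectors span a space of dimension 5.
Since 5 = 5, the vectors are linearly independent.

yes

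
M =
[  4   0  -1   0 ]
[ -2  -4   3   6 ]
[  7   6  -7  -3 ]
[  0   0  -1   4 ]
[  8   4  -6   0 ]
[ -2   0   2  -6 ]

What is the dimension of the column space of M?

3

Row reduce to echelon form.
R2 ← R2 + (1/2)·R1: [0, -4, 5/2, 6]
R3 ← R3 − (7/4)·R1: [0, 6, -21/4, -3]
R5 ← R5 − (2)·R1: [0, 4, -4, 0]
R6 ← R6 + (1/2)·R1: [0, 0, 3/2, -6]
R3 ← R3 + (3/2)·R2: [0, 0, -3/2, 6]
R5 ← R5 + R2: [0, 0, -3/2, 6]
R4 ← R4 − (2/3)·R3: [0, 0, 0, 0]
R5 ← R5 − R3: [0, 0, 0, 0]
R6 ← R6 + R3: [0, 0, 0, 0]
Echelon form has 3 nonzero rows, so rank(M) = 3.
The column space has dimension equal to the rank: 3.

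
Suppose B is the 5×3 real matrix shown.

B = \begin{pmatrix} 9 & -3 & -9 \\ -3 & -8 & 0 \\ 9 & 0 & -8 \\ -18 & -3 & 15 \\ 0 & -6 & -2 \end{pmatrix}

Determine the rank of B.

2

Row reduce to echelon form.
R2 ← R2 + (1/3)·R1: [0, -9, -3]
R3 ← R3 − R1: [0, 3, 1]
R4 ← R4 + (2)·R1: [0, -9, -3]
R3 ← R3 + (1/3)·R2: [0, 0, 0]
R4 ← R4 − R2: [0, 0, 0]
R5 ← R5 − (2/3)·R2: [0, 0, 0]
Echelon form has 2 nonzero rows, so rank(B) = 2.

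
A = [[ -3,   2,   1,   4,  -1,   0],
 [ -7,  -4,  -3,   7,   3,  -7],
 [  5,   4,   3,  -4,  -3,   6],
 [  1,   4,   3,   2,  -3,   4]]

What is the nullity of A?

3

Row reduce to echelon form.
R2 ← R2 − (7/3)·R1: [0, -26/3, -16/3, -7/3, 16/3, -7]
R3 ← R3 + (5/3)·R1: [0, 22/3, 14/3, 8/3, -14/3, 6]
R4 ← R4 + (1/3)·R1: [0, 14/3, 10/3, 10/3, -10/3, 4]
R3 ← R3 + (11/13)·R2: [0, 0, 2/13, 9/13, -2/13, 1/13]
R4 ← R4 + (7/13)·R2: [0, 0, 6/13, 27/13, -6/13, 3/13]
R4 ← R4 − (3)·R3: [0, 0, 0, 0, 0, 0]
3 nonzero rows, so rank(A) = 3.
A has 6 columns; by rank–nullity, nullity = 6 − 3 = 3.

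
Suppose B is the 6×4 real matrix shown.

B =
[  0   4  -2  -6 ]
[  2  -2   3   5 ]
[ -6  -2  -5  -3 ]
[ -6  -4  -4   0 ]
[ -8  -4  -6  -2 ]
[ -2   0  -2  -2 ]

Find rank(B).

Row reduce to echelon form.
Swap R1 ↔ R2
R3 ← R3 + (3)·R1: [0, -8, 4, 12]
R4 ← R4 + (3)·R1: [0, -10, 5, 15]
R5 ← R5 + (4)·R1: [0, -12, 6, 18]
R6 ← R6 + R1: [0, -2, 1, 3]
R3 ← R3 + (2)·R2: [0, 0, 0, 0]
R4 ← R4 + (5/2)·R2: [0, 0, 0, 0]
R5 ← R5 + (3)·R2: [0, 0, 0, 0]
R6 ← R6 + (1/2)·R2: [0, 0, 0, 0]
Echelon form has 2 nonzero rows, so rank(B) = 2.

2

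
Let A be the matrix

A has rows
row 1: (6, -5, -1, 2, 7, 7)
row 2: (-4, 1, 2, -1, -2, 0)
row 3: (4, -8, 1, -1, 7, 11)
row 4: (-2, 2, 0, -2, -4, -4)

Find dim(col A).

Row reduce to echelon form.
R2 ← R2 + (2/3)·R1: [0, -7/3, 4/3, 1/3, 8/3, 14/3]
R3 ← R3 − (2/3)·R1: [0, -14/3, 5/3, -7/3, 7/3, 19/3]
R4 ← R4 + (1/3)·R1: [0, 1/3, -1/3, -4/3, -5/3, -5/3]
R3 ← R3 − (2)·R2: [0, 0, -1, -3, -3, -3]
R4 ← R4 + (1/7)·R2: [0, 0, -1/7, -9/7, -9/7, -1]
R4 ← R4 − (1/7)·R3: [0, 0, 0, -6/7, -6/7, -4/7]
Echelon form has 4 nonzero rows, so rank(A) = 4.
The column space has dimension equal to the rank: 4.

4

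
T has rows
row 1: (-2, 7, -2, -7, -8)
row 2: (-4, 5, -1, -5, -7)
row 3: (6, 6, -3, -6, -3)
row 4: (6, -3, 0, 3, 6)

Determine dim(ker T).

Row reduce to echelon form.
R2 ← R2 − (2)·R1: [0, -9, 3, 9, 9]
R3 ← R3 + (3)·R1: [0, 27, -9, -27, -27]
R4 ← R4 + (3)·R1: [0, 18, -6, -18, -18]
R3 ← R3 + (3)·R2: [0, 0, 0, 0, 0]
R4 ← R4 + (2)·R2: [0, 0, 0, 0, 0]
2 nonzero rows, so rank(T) = 2.
T has 5 columns; by rank–nullity, nullity = 5 − 2 = 3.

3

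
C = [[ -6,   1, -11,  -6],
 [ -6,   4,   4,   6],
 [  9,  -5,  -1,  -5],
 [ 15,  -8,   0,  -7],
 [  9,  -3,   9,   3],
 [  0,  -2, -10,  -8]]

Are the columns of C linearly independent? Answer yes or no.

Row reduce C to echelon form.
R2 ← R2 − R1: [0, 3, 15, 12]
R3 ← R3 + (3/2)·R1: [0, -7/2, -35/2, -14]
R4 ← R4 + (5/2)·R1: [0, -11/2, -55/2, -22]
R5 ← R5 + (3/2)·R1: [0, -3/2, -15/2, -6]
R3 ← R3 + (7/6)·R2: [0, 0, 0, 0]
R4 ← R4 + (11/6)·R2: [0, 0, 0, 0]
R5 ← R5 + (1/2)·R2: [0, 0, 0, 0]
R6 ← R6 + (2/3)·R2: [0, 0, 0, 0]
2 pivots among 4 columns.
Only 2 < 4 pivot columns, so the columns are linearly dependent.

no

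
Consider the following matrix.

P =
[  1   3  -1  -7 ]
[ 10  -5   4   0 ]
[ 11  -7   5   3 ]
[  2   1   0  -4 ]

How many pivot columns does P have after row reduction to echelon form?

Row reduce to echelon form.
R2 ← R2 − (10)·R1: [0, -35, 14, 70]
R3 ← R3 − (11)·R1: [0, -40, 16, 80]
R4 ← R4 − (2)·R1: [0, -5, 2, 10]
R3 ← R3 − (8/7)·R2: [0, 0, 0, 0]
R4 ← R4 − (1/7)·R2: [0, 0, 0, 0]
Echelon form has 2 nonzero rows, so rank(P) = 2.
Each nonzero row contributes one pivot column: 2 pivot columns.

2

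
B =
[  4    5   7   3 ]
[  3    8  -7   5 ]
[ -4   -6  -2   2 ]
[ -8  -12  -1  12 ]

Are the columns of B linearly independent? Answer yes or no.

Row reduce B to echelon form.
R2 ← R2 − (3/4)·R1: [0, 17/4, -49/4, 11/4]
R3 ← R3 + R1: [0, -1, 5, 5]
R4 ← R4 + (2)·R1: [0, -2, 13, 18]
R3 ← R3 + (4/17)·R2: [0, 0, 36/17, 96/17]
R4 ← R4 + (8/17)·R2: [0, 0, 123/17, 328/17]
R4 ← R4 − (41/12)·R3: [0, 0, 0, 0]
3 pivots among 4 columns.
Only 3 < 4 pivot columns, so the columns are linearly dependent.

no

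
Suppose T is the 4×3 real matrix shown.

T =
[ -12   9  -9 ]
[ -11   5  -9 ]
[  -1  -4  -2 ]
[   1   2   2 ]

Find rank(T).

Row reduce to echelon form.
R2 ← R2 − (11/12)·R1: [0, -13/4, -3/4]
R3 ← R3 − (1/12)·R1: [0, -19/4, -5/4]
R4 ← R4 + (1/12)·R1: [0, 11/4, 5/4]
R3 ← R3 − (19/13)·R2: [0, 0, -2/13]
R4 ← R4 + (11/13)·R2: [0, 0, 8/13]
R4 ← R4 + (4)·R3: [0, 0, 0]
Echelon form has 3 nonzero rows, so rank(T) = 3.

3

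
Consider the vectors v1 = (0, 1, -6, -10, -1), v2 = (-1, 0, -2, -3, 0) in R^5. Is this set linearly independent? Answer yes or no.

Form the matrix with these vectors as rows and row reduce.
Swap R1 ↔ R2
2 nonzero rows, so the 2 vectors span a space of dimension 2.
Since 2 = 2, the vectors are linearly independent.

yes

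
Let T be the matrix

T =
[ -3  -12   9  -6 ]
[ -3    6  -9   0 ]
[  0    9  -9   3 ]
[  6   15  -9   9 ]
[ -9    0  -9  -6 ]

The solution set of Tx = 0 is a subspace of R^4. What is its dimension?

2

Row reduce to echelon form.
R2 ← R2 − R1: [0, 18, -18, 6]
R4 ← R4 + (2)·R1: [0, -9, 9, -3]
R5 ← R5 − (3)·R1: [0, 36, -36, 12]
R3 ← R3 − (1/2)·R2: [0, 0, 0, 0]
R4 ← R4 + (1/2)·R2: [0, 0, 0, 0]
R5 ← R5 − (2)·R2: [0, 0, 0, 0]
2 nonzero rows, so rank(T) = 2.
T has 4 columns; by rank–nullity, nullity = 4 − 2 = 2.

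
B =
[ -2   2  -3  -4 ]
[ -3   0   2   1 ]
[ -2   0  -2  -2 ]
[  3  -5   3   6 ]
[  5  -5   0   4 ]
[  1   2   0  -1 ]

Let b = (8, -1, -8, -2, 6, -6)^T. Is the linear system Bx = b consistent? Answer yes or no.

no

Row reduce the augmented matrix [B | b].
R2 ← R2 − (3/2)·R1: [0, -3, 13/2, 7, -13]
R3 ← R3 − R1: [0, -2, 1, 2, -16]
R4 ← R4 + (3/2)·R1: [0, -2, -3/2, 0, 10]
R5 ← R5 + (5/2)·R1: [0, 0, -15/2, -6, 26]
R6 ← R6 + (1/2)·R1: [0, 3, -3/2, -3, -2]
R3 ← R3 − (2/3)·R2: [0, 0, -10/3, -8/3, -22/3]
R4 ← R4 − (2/3)·R2: [0, 0, -35/6, -14/3, 56/3]
R6 ← R6 + R2: [0, 0, 5, 4, -15]
R4 ← R4 − (7/4)·R3: [0, 0, 0, 0, 63/2]
R5 ← R5 − (9/4)·R3: [0, 0, 0, 0, 85/2]
R6 ← R6 + (3/2)·R3: [0, 0, 0, 0, -26]
R5 ← R5 − (85/63)·R4: [0, 0, 0, 0, 0]
R6 ← R6 + (52/63)·R4: [0, 0, 0, 0, 0]
The echelon form has 4 nonzero rows; the last pivot sits in the augmented column, so rank(B) = 3 but rank([B|b]) = 4.
Since the ranks differ, the system is inconsistent.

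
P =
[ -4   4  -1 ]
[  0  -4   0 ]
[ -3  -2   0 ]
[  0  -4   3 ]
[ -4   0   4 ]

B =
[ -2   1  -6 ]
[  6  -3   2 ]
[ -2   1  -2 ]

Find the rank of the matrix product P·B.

First compute PB:
[[ 34, -17,  34],
 [-24,  12,  -8],
 [ -6,   3,  14],
 [-30,  15, -14],
 [  0,   0,  16]]
Now row reduce the product.
R2 ← R2 + (12/17)·R1: [0, 0, 16]
R3 ← R3 + (3/17)·R1: [0, 0, 20]
R4 ← R4 + (15/17)·R1: [0, 0, 16]
R3 ← R3 − (5/4)·R2: [0, 0, 0]
R4 ← R4 − R2: [0, 0, 0]
R5 ← R5 − R2: [0, 0, 0]
2 nonzero rows, so rank(PB) = 2.

2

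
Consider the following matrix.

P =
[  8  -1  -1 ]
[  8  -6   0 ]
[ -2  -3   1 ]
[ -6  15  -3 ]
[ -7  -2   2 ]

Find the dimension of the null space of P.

0

Row reduce to echelon form.
R2 ← R2 − R1: [0, -5, 1]
R3 ← R3 + (1/4)·R1: [0, -13/4, 3/4]
R4 ← R4 + (3/4)·R1: [0, 57/4, -15/4]
R5 ← R5 + (7/8)·R1: [0, -23/8, 9/8]
R3 ← R3 − (13/20)·R2: [0, 0, 1/10]
R4 ← R4 + (57/20)·R2: [0, 0, -9/10]
R5 ← R5 − (23/40)·R2: [0, 0, 11/20]
R4 ← R4 + (9)·R3: [0, 0, 0]
R5 ← R5 − (11/2)·R3: [0, 0, 0]
3 nonzero rows, so rank(P) = 3.
P has 3 columns; by rank–nullity, nullity = 3 − 3 = 0.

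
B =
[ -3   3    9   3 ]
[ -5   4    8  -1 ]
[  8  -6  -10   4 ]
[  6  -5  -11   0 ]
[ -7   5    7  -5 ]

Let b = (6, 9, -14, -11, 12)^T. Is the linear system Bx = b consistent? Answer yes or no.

Row reduce the augmented matrix [B | b].
R2 ← R2 − (5/3)·R1: [0, -1, -7, -6, -1]
R3 ← R3 + (8/3)·R1: [0, 2, 14, 12, 2]
R4 ← R4 + (2)·R1: [0, 1, 7, 6, 1]
R5 ← R5 − (7/3)·R1: [0, -2, -14, -12, -2]
R3 ← R3 + (2)·R2: [0, 0, 0, 0, 0]
R4 ← R4 + R2: [0, 0, 0, 0, 0]
R5 ← R5 − (2)·R2: [0, 0, 0, 0, 0]
The echelon form has 2 nonzero rows, and every pivot lies in the first 4 columns, so rank(B) = rank([B|b]) = 2.
The system is consistent.

yes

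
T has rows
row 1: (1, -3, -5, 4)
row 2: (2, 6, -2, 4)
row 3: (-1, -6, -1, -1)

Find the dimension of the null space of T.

2

Row reduce to echelon form.
R2 ← R2 − (2)·R1: [0, 12, 8, -4]
R3 ← R3 + R1: [0, -9, -6, 3]
R3 ← R3 + (3/4)·R2: [0, 0, 0, 0]
2 nonzero rows, so rank(T) = 2.
T has 4 columns; by rank–nullity, nullity = 4 − 2 = 2.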